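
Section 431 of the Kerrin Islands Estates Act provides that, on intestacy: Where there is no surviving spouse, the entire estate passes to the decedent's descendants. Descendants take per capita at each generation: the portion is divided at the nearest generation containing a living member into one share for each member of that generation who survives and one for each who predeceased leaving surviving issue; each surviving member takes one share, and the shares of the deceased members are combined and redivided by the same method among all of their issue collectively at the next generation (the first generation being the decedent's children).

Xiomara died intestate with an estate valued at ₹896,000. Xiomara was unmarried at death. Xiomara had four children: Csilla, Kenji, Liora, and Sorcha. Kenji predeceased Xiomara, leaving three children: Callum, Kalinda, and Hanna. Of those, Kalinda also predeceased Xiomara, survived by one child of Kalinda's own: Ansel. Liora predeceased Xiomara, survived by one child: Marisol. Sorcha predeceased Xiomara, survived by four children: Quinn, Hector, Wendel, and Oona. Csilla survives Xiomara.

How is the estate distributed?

Csilla: ₹224,000; Callum: ₹84,000; Ansel: ₹84,000; Hanna: ₹84,000; Marisol: ₹84,000; Quinn: ₹84,000; Hector: ₹84,000; Wendel: ₹84,000; Oona: ₹84,000

The entire ₹896,000 passes to the descendants.
That amount (₹896,000) is divided at the children's generation into 4 shares of ₹224,000. Csilla takes ₹224,000. The 3 shares of the deceased (Kenji, Liora, and Sorcha) are combined into a pool of ₹672,000.
That pool (₹672,000) is divided at the grandchildren's generation into 8 shares of ₹84,000. Callum, Hanna, Marisol, Quinn, Hector, Wendel, and Oona each take ₹84,000. The remaining share for the deceased Kalinda (₹84,000) is carried to the next generation.
That pool (₹84,000) passes entirely to Ansel, the sole taker at the great-grandchildren's generation.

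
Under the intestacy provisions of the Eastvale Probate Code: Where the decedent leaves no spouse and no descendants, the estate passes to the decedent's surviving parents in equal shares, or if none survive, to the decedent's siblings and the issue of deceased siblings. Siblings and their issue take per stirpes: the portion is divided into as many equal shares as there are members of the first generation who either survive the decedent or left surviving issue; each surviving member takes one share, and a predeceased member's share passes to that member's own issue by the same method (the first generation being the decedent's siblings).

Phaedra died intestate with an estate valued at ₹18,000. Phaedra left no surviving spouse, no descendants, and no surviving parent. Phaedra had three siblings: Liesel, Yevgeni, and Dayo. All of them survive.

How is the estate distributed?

The entire ₹18,000 passes to the siblings and their issue.
That amount (₹18,000) is divided into 3 shares of ₹6,000: Liesel, Yevgeni, and Dayo each take ₹6,000.

Liesel: ₹6,000; Yevgeni: ₹6,000; Dayo: ₹6,000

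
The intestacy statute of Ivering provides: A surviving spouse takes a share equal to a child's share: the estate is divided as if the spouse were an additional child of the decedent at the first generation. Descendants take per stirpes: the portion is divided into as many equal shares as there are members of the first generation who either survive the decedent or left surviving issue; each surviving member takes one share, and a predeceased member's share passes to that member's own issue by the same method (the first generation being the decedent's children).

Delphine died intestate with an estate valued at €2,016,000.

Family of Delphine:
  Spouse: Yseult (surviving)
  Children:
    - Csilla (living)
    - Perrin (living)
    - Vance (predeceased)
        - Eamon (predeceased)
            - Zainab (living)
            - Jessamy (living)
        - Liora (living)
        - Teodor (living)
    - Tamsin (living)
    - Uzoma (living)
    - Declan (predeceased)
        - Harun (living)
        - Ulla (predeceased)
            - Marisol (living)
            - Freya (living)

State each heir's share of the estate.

The spouse counts as an additional share at the children's level, so there are 7 primary shares of €288,000. Yseult takes one such share (€288,000).
The children's combined portion (€1,728,000) is divided into 6 shares of €288,000: Csilla, Perrin, Tamsin, and Uzoma each take €288,000; Vance's €288,000 share passes to Vance's issue; Declan's €288,000 share passes to Declan's issue.
Vance's share (€288,000) is divided into 3 shares of €96,000: Liora and Teodor each take €96,000; Eamon's €96,000 share passes to Eamon's issue.
Eamon's share (€96,000) is divided into 2 shares of €48,000: Zainab and Jessamy each take €48,000.
Declan's share (€288,000) is divided into 2 shares of €144,000: Harun takes €144,000; Ulla's €144,000 share passes to Ulla's issue.
Ulla's share (€144,000) is divided into 2 shares of €72,000: Marisol and Freya each take €72,000.

Yseult: €288,000; Csilla: €288,000; Perrin: €288,000; Zainab: €48,000; Jessamy: €48,000; Liora: €96,000; Teodor: €96,000; Tamsin: €288,000; Uzoma: €288,000; Harun: €144,000; Marisol: €72,000; Freya: €72,000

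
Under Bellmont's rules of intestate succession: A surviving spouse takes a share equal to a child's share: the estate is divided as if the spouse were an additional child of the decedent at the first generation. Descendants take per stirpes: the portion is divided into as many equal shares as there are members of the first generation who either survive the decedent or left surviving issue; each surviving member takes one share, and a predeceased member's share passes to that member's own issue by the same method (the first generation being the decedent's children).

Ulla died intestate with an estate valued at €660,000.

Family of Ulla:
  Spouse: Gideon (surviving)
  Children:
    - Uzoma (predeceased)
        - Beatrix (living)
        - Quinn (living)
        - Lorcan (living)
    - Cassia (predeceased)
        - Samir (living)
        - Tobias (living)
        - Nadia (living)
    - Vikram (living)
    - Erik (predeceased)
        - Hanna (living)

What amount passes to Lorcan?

Lorcan receives €44,000.

The spouse counts as an additional share at the children's level, so there are 5 primary shares of €132,000. Gideon takes one such share (€132,000).
The children's combined portion (€528,000) is divided into 4 shares of €132,000: Vikram takes €132,000; Uzoma's €132,000 share passes to Uzoma's issue; Cassia's €132,000 share passes to Cassia's issue; Erik's €132,000 share passes to Erik's issue.
Uzoma's share (€132,000) is divided into 3 shares of €44,000: Beatrix, Quinn, and Lorcan each take €44,000.
Cassia's share (€132,000) is divided into 3 shares of €44,000: Samir, Tobias, and Nadia each take €44,000.
Erik's share (€132,000) passes entirely to Hanna.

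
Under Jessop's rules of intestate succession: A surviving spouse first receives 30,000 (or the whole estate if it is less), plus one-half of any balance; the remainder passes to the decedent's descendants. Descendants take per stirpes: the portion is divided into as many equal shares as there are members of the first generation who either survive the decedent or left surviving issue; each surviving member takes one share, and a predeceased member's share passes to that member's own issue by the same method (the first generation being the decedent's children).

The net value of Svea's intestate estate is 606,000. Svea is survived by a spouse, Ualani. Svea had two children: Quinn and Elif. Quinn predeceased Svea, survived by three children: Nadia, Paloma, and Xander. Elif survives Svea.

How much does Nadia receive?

Ualani first takes 30,000, leaving a balance of 576,000. Ualani then takes one-half of the balance (288,000), for a total of 318,000. The remaining 288,000 passes to the descendants.
The descendants' portion (288,000) is divided into 2 shares of 144,000: Elif takes 144,000; Quinn's 144,000 share passes to Quinn's issue.
Quinn's share (144,000) is divided into 3 shares of 48,000: Nadia, Paloma, and Xander each take 48,000.

Nadia receives 48,000.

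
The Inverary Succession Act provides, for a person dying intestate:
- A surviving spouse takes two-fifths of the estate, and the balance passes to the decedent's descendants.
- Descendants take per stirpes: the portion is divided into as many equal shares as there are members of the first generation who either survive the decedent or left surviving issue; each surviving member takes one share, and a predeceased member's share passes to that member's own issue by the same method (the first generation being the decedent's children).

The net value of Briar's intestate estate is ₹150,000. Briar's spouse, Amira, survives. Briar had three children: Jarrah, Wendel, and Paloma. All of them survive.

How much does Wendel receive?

Wendel receives ₹30,000.

Amira takes two-fifths of ₹150,000 = ₹60,000. The remaining ₹90,000 passes to the descendants.
The descendants' portion (₹90,000) is divided into 3 shares of ₹30,000: Jarrah, Wendel, and Paloma each take ₹30,000.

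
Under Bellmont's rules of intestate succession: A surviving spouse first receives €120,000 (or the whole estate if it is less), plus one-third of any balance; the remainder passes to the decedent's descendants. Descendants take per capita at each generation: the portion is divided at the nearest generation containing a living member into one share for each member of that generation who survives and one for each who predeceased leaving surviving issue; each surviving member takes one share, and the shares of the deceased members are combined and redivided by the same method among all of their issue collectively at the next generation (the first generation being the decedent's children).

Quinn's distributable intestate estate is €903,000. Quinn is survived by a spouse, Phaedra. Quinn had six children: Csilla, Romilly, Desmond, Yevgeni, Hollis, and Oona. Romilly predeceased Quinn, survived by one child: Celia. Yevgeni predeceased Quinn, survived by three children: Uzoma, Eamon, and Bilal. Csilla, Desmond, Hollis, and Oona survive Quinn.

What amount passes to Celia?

Phaedra first takes €120,000, leaving a balance of €783,000. Phaedra then takes one-third of the balance (€261,000), for a total of €381,000. The remaining €522,000 passes to the descendants.
The descendants' portion (€522,000) is divided at the children's generation into 6 shares of €87,000. Csilla, Desmond, Hollis, and Oona each take €87,000. The 2 shares of the deceased (Romilly and Yevgeni) are combined into a pool of €174,000.
That pool (€174,000) is divided at the grandchildren's generation equally among Celia, Uzoma, Eamon, and Bilal: €43,500 each.

Celia receives €43,500.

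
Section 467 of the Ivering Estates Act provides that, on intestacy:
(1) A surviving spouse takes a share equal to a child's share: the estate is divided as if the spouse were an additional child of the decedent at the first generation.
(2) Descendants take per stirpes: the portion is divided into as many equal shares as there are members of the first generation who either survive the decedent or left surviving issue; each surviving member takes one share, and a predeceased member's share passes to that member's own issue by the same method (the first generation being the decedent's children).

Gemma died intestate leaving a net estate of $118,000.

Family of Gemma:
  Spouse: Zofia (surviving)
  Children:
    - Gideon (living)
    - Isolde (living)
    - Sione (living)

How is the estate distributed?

The spouse counts as an additional share at the children's level, so there are 4 primary shares of $29,500. Zofia takes one such share ($29,500).
The children's combined portion ($88,500) is divided into 3 shares of $29,500: Gideon, Isolde, and Sione each take $29,500.

Zofia: $29,500; Gideon: $29,500; Isolde: $29,500; Sione: $29,500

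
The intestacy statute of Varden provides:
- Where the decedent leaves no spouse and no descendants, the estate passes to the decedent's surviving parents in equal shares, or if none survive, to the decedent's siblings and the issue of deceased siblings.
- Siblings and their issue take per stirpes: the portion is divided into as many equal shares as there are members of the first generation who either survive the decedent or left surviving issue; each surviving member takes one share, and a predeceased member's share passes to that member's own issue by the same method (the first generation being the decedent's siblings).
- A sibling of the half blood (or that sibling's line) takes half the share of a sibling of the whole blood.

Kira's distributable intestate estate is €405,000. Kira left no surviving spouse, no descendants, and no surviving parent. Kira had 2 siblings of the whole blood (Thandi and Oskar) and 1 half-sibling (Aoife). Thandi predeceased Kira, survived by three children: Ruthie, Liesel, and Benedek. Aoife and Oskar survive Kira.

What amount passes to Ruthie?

Ruthie receives €54,000.

The entire €405,000 passes to the siblings and their issue.
Counting each half-blood sibling's line as half a unit, there are 5/2 units in €405,000, so one unit is €162,000. Whole-blood lines (Thandi and Oskar) take €162,000 each; half-blood lines (Aoife) take €81,000 each.
Thandi's share (€162,000) is divided into 3 shares of €54,000: Ruthie, Liesel, and Benedek each take €54,000.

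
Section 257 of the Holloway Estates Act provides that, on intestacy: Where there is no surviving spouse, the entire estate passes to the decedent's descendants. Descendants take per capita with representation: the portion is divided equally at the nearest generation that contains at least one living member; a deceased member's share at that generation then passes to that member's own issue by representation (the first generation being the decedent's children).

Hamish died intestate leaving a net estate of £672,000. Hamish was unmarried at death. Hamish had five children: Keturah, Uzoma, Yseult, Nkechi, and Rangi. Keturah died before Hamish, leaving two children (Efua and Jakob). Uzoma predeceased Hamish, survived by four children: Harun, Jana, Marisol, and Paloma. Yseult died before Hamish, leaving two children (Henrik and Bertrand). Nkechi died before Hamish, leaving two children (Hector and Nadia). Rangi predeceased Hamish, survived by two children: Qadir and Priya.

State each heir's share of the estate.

The entire £672,000 passes to the descendants.
No child survives, so the initial division is made at the grandchildren's generation.
That amount (£672,000) is divided into 12 shares of £56,000: Efua, Jakob, Harun, Jana, Marisol, Paloma, Henrik, Bertrand, Hector, Nadia, Qadir, and Priya each take £56,000.

Efua: £56,000; Jakob: £56,000; Harun: £56,000; Jana: £56,000; Marisol: £56,000; Paloma: £56,000; Henrik: £56,000; Bertrand: £56,000; Hector: £56,000; Nadia: £56,000; Qadir: £56,000; Priya: £56,000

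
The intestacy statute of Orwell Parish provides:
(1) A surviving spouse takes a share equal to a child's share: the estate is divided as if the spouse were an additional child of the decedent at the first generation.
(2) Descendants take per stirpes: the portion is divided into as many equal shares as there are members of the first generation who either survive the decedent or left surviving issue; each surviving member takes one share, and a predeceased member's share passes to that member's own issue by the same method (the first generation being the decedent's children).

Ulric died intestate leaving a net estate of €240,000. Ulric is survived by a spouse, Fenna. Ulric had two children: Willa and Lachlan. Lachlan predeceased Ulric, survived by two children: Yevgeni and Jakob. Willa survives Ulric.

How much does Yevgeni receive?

The spouse counts as an additional share at the children's level, so there are 3 primary shares of €80,000. Fenna takes one such share (€80,000).
The children's combined portion (€160,000) is divided into 2 shares of €80,000: Willa takes €80,000; Lachlan's €80,000 share passes to Lachlan's issue.
Lachlan's share (€80,000) is divided into 2 shares of €40,000: Yevgeni and Jakob each take €40,000.

Yevgeni receives €40,000.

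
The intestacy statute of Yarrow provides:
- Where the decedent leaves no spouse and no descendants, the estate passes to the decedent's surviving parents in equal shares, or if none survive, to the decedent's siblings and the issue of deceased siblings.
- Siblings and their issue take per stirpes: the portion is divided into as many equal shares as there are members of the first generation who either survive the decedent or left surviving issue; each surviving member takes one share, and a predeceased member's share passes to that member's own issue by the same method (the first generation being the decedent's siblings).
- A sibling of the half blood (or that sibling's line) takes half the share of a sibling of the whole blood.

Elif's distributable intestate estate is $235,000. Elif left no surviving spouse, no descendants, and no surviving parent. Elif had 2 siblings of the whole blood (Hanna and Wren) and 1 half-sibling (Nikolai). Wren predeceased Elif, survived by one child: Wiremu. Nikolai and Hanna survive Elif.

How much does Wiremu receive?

The entire $235,000 passes to the siblings and their issue.
Counting each half-blood sibling's line as half a unit, there are 5/2 units in $235,000, so one unit is $94,000. Whole-blood lines (Hanna and Wren) take $94,000 each; half-blood lines (Nikolai) take $47,000 each.
Wren's share ($94,000) passes entirely to Wiremu.

Wiremu receives $94,000.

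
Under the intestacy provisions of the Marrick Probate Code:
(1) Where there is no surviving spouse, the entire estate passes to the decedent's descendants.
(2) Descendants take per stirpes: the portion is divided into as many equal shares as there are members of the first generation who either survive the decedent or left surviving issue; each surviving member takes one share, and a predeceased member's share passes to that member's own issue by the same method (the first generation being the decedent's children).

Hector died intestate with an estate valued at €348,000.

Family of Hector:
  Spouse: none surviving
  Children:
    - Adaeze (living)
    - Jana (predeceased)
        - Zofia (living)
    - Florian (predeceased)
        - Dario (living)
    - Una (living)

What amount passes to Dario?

The entire €348,000 passes to the descendants.
That amount (€348,000) is divided into 4 shares of €87,000: Adaeze and Una each take €87,000; Jana's €87,000 share passes to Jana's issue; Florian's €87,000 share passes to Florian's issue.
Jana's share (€87,000) passes entirely to Zofia.
Florian's share (€87,000) passes entirely to Dario.

Dario receives €87,000.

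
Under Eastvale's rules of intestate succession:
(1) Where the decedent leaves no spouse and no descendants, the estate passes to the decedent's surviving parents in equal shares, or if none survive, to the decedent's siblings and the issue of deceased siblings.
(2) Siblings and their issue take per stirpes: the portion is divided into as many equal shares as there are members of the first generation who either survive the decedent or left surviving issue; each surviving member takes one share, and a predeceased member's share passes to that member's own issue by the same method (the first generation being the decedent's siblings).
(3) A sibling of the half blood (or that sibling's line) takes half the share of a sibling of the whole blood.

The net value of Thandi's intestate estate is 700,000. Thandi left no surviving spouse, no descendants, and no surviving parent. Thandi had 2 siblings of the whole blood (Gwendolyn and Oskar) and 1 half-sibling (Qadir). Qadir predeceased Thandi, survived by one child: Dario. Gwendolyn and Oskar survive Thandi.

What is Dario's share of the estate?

Dario receives 140,000.

The entire 700,000 passes to the siblings and their issue.
Counting each half-blood sibling's line as half a unit, there are 5/2 units in 700,000, so one unit is 280,000. Whole-blood lines (Gwendolyn and Oskar) take 280,000 each; half-blood lines (Qadir) take 140,000 each.
Qadir's share (140,000) passes entirely to Dario.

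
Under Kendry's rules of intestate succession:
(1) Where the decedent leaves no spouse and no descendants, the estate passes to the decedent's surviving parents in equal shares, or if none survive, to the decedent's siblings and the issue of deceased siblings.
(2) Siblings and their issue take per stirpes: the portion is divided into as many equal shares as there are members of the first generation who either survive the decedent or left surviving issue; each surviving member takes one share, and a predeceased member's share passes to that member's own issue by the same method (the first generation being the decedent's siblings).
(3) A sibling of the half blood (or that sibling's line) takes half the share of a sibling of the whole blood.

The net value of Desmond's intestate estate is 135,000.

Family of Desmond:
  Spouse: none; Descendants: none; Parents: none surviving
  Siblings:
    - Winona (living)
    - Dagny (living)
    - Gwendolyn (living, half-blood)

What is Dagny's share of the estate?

Dagny receives 54,000.

The entire 135,000 passes to the siblings and their issue.
Counting each half-blood sibling's line as half a unit, there are 5/2 units in 135,000, so one unit is 54,000. Whole-blood lines (Winona and Dagny) take 54,000 each; half-blood lines (Gwendolyn) take 27,000 each.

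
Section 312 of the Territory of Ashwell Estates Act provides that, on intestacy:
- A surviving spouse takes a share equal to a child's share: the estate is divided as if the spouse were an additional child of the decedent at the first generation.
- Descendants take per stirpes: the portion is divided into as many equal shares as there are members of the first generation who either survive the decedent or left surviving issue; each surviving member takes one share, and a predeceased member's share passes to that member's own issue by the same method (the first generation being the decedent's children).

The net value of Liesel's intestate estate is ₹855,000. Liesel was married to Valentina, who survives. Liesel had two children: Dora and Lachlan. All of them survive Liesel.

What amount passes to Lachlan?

The spouse counts as an additional share at the children's level, so there are 3 primary shares of ₹285,000. Valentina takes one such share (₹285,000).
The children's combined portion (₹570,000) is divided into 2 shares of ₹285,000: Dora and Lachlan each take ₹285,000.

Lachlan receives ₹285,000.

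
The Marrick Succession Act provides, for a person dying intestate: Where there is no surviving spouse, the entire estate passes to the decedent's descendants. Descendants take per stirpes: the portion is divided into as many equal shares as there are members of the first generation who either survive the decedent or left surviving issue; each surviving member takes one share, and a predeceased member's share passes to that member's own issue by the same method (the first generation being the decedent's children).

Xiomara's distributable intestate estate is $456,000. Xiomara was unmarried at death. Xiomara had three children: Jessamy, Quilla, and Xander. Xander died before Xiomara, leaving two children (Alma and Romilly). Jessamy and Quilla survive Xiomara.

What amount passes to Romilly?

Romilly receives $76,000.

The entire $456,000 passes to the descendants.
That amount ($456,000) is divided into 3 shares of $152,000: Jessamy and Quilla each take $152,000; Xander's $152,000 share passes to Xander's issue.
Xander's share ($152,000) is divided into 2 shares of $76,000: Alma and Romilly each take $76,000.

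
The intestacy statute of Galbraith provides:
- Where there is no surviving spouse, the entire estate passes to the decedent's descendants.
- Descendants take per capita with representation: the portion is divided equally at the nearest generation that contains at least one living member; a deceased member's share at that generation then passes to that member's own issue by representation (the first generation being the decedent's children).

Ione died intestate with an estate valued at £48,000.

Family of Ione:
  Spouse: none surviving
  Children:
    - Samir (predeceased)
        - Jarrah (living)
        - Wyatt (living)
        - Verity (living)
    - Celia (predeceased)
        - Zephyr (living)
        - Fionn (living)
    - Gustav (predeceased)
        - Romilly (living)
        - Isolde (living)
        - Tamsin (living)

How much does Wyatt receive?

The entire £48,000 passes to the descendants.
No child survives, so the initial division is made at the grandchildren's generation.
That amount (£48,000) is divided into 8 shares of £6,000: Jarrah, Wyatt, Verity, Zephyr, Fionn, Romilly, Isolde, and Tamsin each take £6,000.

Wyatt receives £6,000.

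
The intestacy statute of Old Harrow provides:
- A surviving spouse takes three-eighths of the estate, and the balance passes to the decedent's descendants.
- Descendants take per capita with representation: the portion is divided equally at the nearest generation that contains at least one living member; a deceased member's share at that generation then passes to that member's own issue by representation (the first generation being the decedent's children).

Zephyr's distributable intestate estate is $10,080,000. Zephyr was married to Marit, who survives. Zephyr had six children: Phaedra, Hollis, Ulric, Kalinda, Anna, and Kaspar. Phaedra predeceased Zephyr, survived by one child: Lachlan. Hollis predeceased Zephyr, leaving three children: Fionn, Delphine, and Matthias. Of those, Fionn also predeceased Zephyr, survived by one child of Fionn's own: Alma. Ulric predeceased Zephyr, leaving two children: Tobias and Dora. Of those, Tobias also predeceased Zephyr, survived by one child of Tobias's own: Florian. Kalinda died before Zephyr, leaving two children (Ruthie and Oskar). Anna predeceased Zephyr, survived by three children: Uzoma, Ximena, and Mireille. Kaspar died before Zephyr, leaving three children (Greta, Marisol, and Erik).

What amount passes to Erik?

Erik receives $450,000.

Marit takes three-eighths of $10,080,000 = $3,780,000. The remaining $6,300,000 passes to the descendants.
No child survives, so the initial division is made at the grandchildren's generation.
The descendants' portion ($6,300,000) is divided into 14 shares of $450,000: Lachlan, Delphine, Matthias, Dora, Ruthie, Oskar, Uzoma, Ximena, Mireille, Greta, Marisol, and Erik each take $450,000; Fionn's $450,000 share passes to Fionn's issue; Tobias's $450,000 share passes to Tobias's issue.
Fionn's share ($450,000) passes entirely to Alma.
Tobias's share ($450,000) passes entirely to Florian.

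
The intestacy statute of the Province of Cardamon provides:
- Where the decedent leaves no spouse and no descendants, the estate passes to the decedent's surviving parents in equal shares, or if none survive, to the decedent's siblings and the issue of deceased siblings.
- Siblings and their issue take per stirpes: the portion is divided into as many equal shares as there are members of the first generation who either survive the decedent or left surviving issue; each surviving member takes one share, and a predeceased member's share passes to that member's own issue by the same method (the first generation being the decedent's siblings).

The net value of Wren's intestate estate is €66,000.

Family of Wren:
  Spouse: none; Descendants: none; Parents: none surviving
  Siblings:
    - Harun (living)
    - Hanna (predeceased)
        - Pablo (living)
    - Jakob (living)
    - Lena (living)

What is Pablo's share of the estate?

The entire €66,000 passes to the siblings and their issue.
That amount (€66,000) is divided into 4 shares of €16,500: Harun, Jakob, and Lena each take €16,500; Hanna's €16,500 share passes to Hanna's issue.
Hanna's share (€16,500) passes entirely to Pablo.

Pablo receives €16,500.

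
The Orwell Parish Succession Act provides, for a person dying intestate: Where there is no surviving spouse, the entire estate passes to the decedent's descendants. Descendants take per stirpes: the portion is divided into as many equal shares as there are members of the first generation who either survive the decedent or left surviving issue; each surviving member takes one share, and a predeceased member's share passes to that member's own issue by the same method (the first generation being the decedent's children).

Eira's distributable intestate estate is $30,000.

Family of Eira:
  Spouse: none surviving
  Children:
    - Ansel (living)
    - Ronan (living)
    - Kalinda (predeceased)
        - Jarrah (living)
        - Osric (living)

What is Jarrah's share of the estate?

The entire $30,000 passes to the descendants.
That amount ($30,000) is divided into 3 shares of $10,000: Ansel and Ronan each take $10,000; Kalinda's $10,000 share passes to Kalinda's issue.
Kalinda's share ($10,000) is divided into 2 shares of $5,000: Jarrah and Osric each take $5,000.

Jarrah receives $5,000.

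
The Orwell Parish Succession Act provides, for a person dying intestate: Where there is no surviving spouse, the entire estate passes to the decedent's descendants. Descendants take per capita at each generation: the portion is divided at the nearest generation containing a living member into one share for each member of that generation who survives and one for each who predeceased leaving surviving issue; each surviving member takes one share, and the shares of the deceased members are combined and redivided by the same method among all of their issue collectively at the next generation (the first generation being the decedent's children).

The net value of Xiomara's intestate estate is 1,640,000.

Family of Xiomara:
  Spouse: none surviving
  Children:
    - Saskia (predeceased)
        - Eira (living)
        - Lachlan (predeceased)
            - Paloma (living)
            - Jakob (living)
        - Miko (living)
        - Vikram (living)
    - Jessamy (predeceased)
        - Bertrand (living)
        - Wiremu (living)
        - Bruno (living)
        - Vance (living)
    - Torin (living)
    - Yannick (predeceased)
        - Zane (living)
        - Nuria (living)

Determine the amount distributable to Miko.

Miko receives 123,000.

The entire 1,640,000 passes to the descendants.
That amount (1,640,000) is divided at the children's generation into 4 shares of 410,000. Torin takes 410,000. The 3 shares of the deceased (Saskia, Jessamy, and Yannick) are combined into a pool of 1,230,000.
That pool (1,230,000) is divided at the grandchildren's generation into 10 shares of 123,000. Eira, Miko, Vikram, Bertrand, Wiremu, Bruno, Vance, Zane, and Nuria each take 123,000. The remaining share for the deceased Lachlan (123,000) is carried to the next generation.
That pool (123,000) is divided at the great-grandchildren's generation equally among Paloma and Jakob: 61,500 each.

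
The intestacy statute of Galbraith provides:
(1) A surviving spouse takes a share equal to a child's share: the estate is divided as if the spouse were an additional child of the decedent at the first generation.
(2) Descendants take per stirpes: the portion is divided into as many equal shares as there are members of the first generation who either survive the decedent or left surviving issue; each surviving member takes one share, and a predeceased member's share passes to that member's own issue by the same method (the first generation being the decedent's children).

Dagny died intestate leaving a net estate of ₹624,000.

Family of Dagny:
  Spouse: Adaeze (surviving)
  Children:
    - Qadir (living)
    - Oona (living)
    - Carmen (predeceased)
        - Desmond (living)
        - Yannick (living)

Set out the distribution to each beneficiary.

The spouse counts as an additional share at the children's level, so there are 4 primary shares of ₹156,000. Adaeze takes one such share (₹156,000).
The children's combined portion (₹468,000) is divided into 3 shares of ₹156,000: Qadir and Oona each take ₹156,000; Carmen's ₹156,000 share passes to Carmen's issue.
Carmen's share (₹156,000) is divided into 2 shares of ₹78,000: Desmond and Yannick each take ₹78,000.

Adaeze: ₹156,000; Qadir: ₹156,000; Oona: ₹156,000; Desmond: ₹78,000; Yannick: ₹78,000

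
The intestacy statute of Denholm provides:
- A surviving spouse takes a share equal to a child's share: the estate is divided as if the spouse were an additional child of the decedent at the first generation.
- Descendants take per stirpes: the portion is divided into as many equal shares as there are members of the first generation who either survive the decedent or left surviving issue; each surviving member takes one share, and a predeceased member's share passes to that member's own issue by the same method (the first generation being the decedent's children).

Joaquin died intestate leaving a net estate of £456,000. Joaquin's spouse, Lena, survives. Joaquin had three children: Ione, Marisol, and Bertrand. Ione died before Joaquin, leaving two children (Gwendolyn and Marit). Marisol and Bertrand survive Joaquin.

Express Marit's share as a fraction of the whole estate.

The spouse counts as an additional share at the children's level, so there are 4 primary shares of £114,000. Lena takes one such share (£114,000).
The children's combined portion (£342,000) is divided into 3 shares of £114,000: Marisol and Bertrand each take £114,000; Ione's £114,000 share passes to Ione's issue.
Ione's share (£114,000) is divided into 2 shares of £57,000: Gwendolyn and Marit each take £57,000.

Marit receives 1/8 of the estate.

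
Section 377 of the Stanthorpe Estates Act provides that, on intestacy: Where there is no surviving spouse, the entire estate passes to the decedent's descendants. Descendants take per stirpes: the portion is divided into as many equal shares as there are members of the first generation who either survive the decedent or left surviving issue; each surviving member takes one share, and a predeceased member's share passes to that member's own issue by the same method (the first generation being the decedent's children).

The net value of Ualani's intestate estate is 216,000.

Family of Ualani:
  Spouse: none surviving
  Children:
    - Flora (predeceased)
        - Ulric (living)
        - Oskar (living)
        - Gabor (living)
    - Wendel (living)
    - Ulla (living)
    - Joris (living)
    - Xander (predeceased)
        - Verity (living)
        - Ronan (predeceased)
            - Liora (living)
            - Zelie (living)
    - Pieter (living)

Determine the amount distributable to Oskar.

The entire 216,000 passes to the descendants.
That amount (216,000) is divided into 6 shares of 36,000: Wendel, Ulla, Joris, and Pieter each take 36,000; Flora's 36,000 share passes to Flora's issue; Xander's 36,000 share passes to Xander's issue.
Flora's share (36,000) is divided into 3 shares of 12,000: Ulric, Oskar, and Gabor each take 12,000.
Xander's share (36,000) is divided into 2 shares of 18,000: Verity takes 18,000; Ronan's 18,000 share passes to Ronan's issue.
Ronan's share (18,000) is divided into 2 shares of 9,000: Liora and Zelie each take 9,000.

Oskar receives 12,000.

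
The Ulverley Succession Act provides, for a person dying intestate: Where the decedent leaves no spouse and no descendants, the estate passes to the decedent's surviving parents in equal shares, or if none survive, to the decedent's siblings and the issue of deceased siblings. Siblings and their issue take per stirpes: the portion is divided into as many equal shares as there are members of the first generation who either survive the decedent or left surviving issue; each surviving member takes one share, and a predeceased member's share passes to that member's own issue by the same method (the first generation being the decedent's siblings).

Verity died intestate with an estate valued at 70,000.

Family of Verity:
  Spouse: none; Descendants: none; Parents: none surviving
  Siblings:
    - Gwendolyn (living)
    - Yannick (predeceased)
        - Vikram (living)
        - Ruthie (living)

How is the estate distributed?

Gwendolyn: 35,000; Vikram: 17,500; Ruthie: 17,500

The entire 70,000 passes to the siblings and their issue.
That amount (70,000) is divided into 2 shares of 35,000: Gwendolyn takes 35,000; Yannick's 35,000 share passes to Yannick's issue.
Yannick's share (35,000) is divided into 2 shares of 17,500: Vikram and Ruthie each take 17,500.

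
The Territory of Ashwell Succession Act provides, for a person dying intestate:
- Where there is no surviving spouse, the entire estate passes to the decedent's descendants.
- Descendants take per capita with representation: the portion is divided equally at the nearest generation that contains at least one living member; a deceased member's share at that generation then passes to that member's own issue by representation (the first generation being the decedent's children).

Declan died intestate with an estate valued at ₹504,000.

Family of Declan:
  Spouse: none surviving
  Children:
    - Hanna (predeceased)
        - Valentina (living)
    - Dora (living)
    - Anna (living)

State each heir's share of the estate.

Valentina: ₹168,000; Dora: ₹168,000; Anna: ₹168,000

The entire ₹504,000 passes to the descendants.
That amount (₹504,000) is divided into 3 shares of ₹168,000: Dora and Anna each take ₹168,000; Hanna's ₹168,000 share passes to Hanna's issue.
Hanna's share (₹168,000) passes entirely to Valentina.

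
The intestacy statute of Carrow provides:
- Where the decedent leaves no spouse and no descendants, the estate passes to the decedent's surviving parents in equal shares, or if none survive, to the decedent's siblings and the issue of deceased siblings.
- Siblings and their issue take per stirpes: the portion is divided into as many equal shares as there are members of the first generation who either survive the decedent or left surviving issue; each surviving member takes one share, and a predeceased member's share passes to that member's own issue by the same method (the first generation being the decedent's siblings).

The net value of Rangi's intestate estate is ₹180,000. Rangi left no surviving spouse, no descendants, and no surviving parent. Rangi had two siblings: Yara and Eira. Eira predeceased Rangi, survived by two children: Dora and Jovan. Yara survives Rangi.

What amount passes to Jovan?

Jovan receives ₹45,000.

The entire ₹180,000 passes to the siblings and their issue.
That amount (₹180,000) is divided into 2 shares of ₹90,000: Yara takes ₹90,000; Eira's ₹90,000 share passes to Eira's issue.
Eira's share (₹90,000) is divided into 2 shares of ₹45,000: Dora and Jovan each take ₹45,000.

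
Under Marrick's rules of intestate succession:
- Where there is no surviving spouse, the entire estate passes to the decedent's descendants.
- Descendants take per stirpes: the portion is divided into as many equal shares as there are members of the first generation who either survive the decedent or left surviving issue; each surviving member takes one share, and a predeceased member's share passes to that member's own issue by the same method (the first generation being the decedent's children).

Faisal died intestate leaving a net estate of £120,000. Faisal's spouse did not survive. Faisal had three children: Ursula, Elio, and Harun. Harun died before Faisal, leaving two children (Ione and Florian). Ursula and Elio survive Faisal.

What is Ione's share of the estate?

The entire £120,000 passes to the descendants.
That amount (£120,000) is divided into 3 shares of £40,000: Ursula and Elio each take £40,000; Harun's £40,000 share passes to Harun's issue.
Harun's share (£40,000) is divided into 2 shares of £20,000: Ione and Florian each take £20,000.

Ione receives £20,000.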